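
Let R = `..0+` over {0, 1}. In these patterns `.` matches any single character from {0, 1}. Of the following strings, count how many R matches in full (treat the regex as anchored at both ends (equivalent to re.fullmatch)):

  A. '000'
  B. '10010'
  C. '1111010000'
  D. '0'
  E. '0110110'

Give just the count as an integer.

1

A → match
B → no match
C → no match
D → no match
E → no match
Total matched: 1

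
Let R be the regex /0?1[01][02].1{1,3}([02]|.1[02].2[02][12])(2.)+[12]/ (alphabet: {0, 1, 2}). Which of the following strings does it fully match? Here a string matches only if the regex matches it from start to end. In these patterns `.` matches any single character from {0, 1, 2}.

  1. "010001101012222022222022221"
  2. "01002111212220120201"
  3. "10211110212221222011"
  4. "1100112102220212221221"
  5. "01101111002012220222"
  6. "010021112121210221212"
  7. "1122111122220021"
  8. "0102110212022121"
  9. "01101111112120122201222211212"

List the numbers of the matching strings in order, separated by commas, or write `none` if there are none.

1 → match
2 → match
3 → no match
4 → no match
5 → match
6 → no match
7 → no match
8 → no match
9 → no match

1, 2, 5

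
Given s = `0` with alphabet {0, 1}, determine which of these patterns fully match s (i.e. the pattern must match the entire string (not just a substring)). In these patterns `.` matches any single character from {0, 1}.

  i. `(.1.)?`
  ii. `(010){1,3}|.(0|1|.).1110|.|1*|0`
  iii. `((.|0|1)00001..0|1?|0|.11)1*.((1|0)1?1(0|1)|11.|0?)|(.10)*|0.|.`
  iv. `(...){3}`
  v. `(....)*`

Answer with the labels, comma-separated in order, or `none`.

i → no match
ii → match
iii → match
iv → no match
v → no match

ii, iii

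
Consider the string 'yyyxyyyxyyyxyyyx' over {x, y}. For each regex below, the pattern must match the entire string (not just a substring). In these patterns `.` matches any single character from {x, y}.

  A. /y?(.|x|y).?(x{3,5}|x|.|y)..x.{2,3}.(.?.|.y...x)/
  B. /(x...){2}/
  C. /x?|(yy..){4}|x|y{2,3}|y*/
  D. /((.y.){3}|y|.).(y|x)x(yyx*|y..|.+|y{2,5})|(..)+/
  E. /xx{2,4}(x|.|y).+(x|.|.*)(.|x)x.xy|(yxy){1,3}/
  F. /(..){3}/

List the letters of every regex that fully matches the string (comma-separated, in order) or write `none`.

A → no match
B → no match — must start with 'x'
C → match
D → match
E → no match
F → no match

C, D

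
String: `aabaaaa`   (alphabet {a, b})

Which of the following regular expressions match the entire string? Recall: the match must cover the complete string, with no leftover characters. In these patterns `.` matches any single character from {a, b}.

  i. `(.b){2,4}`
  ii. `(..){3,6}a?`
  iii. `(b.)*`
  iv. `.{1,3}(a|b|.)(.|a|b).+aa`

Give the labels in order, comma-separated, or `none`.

ii, iv

i → no match — must end with `b`
ii → match
iii → no match
iv → match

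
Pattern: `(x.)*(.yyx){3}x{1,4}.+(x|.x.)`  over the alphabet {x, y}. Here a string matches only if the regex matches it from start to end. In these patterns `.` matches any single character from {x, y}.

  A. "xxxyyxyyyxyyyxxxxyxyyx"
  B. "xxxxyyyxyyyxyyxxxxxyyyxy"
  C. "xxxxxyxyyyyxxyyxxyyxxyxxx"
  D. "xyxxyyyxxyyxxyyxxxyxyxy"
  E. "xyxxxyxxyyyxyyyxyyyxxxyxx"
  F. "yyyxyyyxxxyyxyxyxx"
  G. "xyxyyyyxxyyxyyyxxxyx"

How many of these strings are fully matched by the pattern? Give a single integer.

5

A → match
B → no match
C → match
D → match
E → match
F → no match
G → match
Total matched: 5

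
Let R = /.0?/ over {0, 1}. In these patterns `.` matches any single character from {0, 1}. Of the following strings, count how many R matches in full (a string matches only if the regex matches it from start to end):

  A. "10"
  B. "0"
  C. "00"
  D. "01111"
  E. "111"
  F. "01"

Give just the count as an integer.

3

A → match
B → match
C → match
D → no match
E → no match
F → no match
Total matched: 3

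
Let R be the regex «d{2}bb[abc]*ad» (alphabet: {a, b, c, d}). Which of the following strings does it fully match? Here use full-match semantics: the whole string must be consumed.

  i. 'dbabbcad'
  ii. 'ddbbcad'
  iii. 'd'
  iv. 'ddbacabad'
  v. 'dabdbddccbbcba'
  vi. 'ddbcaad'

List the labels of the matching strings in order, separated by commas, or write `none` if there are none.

i → no match
ii → match
iii → no match — must end with 'ad'
iv → no match
v → no match — must end with 'ad'
vi → no match

ii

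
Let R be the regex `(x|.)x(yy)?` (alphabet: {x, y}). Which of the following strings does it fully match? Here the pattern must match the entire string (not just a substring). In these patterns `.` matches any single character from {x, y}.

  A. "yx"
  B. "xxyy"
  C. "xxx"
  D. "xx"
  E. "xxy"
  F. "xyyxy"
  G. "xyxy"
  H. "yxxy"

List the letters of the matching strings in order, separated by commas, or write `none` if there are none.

A, B, D

A → match
B → match
C → no match
D → match
E → no match
F → no match
G → no match
H → no match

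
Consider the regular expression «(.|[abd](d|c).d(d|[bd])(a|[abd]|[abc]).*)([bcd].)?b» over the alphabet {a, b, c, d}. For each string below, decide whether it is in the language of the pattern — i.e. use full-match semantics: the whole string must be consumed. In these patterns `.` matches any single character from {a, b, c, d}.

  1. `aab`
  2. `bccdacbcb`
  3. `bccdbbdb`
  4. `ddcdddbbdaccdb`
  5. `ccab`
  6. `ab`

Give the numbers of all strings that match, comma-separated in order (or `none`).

3, 4, 5, 6

1. `aab` → no match
2. `bccdacbcb` → no match
3. `bccdbbdb` → match
4 → match
5. `ccab` → match
6. `ab` → match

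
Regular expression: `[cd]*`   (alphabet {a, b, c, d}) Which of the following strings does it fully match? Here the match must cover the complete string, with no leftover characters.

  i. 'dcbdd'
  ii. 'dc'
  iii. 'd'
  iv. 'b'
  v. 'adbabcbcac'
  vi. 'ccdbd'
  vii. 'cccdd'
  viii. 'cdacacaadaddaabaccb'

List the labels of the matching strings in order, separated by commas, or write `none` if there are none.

ii, iii, vii

i → no match
ii → match
iii → match
iv → no match
v → no match
vi → no match
vii → match
viii → no match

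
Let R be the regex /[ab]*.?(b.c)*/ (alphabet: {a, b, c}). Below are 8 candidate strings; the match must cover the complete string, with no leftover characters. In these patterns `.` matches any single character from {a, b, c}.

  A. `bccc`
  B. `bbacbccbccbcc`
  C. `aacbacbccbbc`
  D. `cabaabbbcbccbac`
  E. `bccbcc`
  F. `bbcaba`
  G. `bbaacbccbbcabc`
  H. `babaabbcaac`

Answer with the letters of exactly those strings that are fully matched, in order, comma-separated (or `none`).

B, C, E

A → no match
B → match
C → match
D → no match
E → match
F → no match
G → no match
H → no match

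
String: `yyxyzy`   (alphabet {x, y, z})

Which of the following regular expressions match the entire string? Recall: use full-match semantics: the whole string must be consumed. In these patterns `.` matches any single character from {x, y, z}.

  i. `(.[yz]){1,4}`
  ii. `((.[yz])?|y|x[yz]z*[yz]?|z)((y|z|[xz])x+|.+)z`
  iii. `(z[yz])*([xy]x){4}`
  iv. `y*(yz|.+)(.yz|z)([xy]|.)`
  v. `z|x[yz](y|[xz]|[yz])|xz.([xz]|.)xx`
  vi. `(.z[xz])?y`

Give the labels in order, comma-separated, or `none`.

i, iv

i → match
ii → no match — must end with `z`
iii → no match — must end with `x`
iv → match
v → no match
vi → no match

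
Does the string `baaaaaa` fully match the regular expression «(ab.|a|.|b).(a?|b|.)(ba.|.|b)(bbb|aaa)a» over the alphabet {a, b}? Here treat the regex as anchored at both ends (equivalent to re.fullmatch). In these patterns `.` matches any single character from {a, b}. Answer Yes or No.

Yes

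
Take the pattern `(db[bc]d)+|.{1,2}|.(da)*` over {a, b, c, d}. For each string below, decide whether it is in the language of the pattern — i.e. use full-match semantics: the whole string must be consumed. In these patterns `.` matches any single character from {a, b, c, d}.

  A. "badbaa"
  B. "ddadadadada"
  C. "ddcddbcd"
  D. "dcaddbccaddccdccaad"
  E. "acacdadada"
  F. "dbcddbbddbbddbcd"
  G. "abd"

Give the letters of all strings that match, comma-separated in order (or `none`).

A → no match
B → match
C → no match
D → no match
E → no match
F → match
G → no match

B, F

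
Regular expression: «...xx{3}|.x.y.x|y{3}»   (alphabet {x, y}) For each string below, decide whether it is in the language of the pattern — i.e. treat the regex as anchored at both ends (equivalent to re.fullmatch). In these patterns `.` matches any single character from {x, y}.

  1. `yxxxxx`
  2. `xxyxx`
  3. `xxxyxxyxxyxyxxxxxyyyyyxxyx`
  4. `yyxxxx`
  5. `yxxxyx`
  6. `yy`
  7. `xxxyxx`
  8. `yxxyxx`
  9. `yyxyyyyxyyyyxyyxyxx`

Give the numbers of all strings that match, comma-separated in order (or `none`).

1. `yxxxxx` → no match
2. `xxyxx` → no match
3 → no match
4. `yyxxxx` → no match
5. `yxxxyx` → no match
6. `yy` → no match
7. `xxxyxx` → match
8. `yxxyxx` → match
9 → no match

7, 8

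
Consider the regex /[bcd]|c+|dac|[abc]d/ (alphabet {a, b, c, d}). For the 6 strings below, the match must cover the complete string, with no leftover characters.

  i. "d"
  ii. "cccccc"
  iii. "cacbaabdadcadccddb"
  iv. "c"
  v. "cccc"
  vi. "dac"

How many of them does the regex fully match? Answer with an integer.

5

i. "d" → match
ii. "cccccc" → match
iii → no match
iv. "c" → match
v. "cccc" → match
vi. "dac" → match
Total matched: 5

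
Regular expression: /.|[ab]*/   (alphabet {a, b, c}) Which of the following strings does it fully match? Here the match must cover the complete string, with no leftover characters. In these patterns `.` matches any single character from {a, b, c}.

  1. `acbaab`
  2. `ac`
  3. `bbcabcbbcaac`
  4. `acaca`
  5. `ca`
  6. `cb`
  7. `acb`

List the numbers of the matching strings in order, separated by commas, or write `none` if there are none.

1 → no match
2 → no match
3 → no match
4 → no match
5 → no match
6 → no match
7 → no match

none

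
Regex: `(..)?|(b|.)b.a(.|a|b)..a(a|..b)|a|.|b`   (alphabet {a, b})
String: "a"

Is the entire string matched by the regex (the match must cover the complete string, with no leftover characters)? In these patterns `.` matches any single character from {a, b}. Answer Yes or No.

Yes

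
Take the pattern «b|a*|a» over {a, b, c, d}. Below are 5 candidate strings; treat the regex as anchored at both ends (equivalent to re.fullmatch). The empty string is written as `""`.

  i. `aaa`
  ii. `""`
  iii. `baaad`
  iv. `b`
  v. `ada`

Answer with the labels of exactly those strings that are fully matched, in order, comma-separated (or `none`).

i. `aaa` → match
ii. `""` → match
iii. `baaad` → no match
iv. `b` → match
v. `ada` → no match

i, ii, iv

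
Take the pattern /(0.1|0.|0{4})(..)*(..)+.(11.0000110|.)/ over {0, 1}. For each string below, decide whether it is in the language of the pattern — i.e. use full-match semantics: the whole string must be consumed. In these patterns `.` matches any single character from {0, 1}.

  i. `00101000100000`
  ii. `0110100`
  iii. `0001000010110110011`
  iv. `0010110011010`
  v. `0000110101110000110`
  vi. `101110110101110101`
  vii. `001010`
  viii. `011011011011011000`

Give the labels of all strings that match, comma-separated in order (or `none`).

i, ii, iv, v, vii, viii

i → match
ii → match
iii → no match
iv → match
v → match
vi → no match — must start with `0`
vii → match
viii → match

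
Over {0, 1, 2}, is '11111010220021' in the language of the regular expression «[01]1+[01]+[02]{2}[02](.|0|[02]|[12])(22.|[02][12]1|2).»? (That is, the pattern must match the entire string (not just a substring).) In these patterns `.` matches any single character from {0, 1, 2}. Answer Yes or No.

Yes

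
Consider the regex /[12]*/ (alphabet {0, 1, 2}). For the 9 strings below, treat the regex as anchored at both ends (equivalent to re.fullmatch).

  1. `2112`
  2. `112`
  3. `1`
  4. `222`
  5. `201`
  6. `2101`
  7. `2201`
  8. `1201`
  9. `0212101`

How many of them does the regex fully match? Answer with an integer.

1 → match
2 → match
3 → match
4 → match
5 → no match
6 → no match
7 → no match
8 → no match
9 → no match
Total matched: 4

4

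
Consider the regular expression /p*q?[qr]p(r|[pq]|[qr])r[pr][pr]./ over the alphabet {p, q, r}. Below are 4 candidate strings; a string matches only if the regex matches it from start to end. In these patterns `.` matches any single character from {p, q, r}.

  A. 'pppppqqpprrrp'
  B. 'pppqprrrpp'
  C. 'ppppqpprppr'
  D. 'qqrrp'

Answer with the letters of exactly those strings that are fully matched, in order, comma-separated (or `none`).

A, B, C

A → match
B → match
C → match
D → no match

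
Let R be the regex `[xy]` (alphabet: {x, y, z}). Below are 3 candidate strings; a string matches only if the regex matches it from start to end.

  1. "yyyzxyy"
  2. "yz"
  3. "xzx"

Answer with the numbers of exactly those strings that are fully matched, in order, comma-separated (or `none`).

1 → no match
2 → no match
3 → no match

none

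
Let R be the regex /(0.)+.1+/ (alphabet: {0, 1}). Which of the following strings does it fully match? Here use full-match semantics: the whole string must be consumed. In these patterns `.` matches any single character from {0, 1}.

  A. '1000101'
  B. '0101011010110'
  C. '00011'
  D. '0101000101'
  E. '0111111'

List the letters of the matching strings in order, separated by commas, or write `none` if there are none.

C, D, E

A → no match — must start with '0'
B → no match — must end with '1'
C → match
D → match
E → match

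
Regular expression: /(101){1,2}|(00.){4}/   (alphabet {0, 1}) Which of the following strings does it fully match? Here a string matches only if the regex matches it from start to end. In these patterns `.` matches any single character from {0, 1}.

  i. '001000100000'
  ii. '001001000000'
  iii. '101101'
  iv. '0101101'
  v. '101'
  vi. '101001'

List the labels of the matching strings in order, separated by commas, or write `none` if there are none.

ii, iii, v

i. '001000100000' → no match
ii. '001001000000' → match
iii. '101101' → match
iv. '0101101' → no match
v. '101' → match
vi. '101001' → no match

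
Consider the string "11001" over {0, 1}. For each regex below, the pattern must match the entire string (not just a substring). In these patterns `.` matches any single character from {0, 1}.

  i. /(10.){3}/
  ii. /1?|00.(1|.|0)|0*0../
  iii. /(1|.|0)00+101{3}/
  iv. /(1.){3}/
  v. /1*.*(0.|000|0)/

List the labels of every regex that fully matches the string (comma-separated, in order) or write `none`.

v

i → no match — must start with "10"
ii → no match
iii → no match
iv → no match
v → match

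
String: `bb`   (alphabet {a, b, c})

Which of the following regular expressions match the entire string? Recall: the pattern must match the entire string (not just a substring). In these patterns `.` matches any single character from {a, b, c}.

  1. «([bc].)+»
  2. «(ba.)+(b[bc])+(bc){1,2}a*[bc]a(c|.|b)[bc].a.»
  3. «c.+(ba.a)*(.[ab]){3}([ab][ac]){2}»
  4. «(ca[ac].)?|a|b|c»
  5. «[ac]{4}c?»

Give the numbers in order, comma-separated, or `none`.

1 → match
2 → no match — must start with `ba`
3 → no match — must start with `c`
4 → no match
5 → no match

1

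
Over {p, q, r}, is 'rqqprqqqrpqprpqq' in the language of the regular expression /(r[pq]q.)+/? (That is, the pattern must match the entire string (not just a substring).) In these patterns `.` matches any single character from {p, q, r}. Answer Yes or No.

Yes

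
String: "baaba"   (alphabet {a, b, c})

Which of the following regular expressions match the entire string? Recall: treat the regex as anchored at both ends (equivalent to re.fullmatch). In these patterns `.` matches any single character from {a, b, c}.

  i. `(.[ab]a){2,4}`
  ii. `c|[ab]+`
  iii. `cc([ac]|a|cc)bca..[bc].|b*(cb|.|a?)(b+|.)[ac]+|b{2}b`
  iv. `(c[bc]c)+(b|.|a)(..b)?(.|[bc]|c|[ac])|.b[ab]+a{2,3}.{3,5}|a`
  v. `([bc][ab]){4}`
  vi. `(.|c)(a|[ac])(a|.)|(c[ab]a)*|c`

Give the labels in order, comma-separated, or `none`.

i → no match
ii → match
iii → no match
iv → no match
v → no match
vi → no match

ii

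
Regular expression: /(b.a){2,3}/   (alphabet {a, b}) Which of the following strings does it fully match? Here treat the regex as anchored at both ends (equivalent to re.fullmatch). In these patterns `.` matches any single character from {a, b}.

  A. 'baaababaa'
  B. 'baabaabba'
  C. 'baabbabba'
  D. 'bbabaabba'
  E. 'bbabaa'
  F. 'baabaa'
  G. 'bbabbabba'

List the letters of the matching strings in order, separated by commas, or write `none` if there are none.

B, C, D, E, F, G

A → no match
B → match
C → match
D → match
E → match
F → match
G → match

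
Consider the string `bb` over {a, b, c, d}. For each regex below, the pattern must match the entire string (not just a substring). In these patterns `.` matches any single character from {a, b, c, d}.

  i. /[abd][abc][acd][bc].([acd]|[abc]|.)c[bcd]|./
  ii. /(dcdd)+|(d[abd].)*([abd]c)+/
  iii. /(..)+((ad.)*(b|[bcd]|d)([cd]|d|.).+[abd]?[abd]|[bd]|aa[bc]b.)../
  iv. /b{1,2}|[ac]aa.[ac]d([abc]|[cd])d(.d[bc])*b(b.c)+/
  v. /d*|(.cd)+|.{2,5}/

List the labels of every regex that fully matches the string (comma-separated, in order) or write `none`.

iv, v

i → no match
ii → no match
iii → no match
iv → match
v → match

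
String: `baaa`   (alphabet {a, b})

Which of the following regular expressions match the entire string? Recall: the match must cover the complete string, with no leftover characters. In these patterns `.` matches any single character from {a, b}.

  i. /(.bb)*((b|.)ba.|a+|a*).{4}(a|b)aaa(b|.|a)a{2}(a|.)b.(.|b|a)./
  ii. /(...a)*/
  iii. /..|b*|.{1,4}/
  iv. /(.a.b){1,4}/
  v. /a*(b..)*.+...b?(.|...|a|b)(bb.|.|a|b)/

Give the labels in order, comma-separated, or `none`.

i → no match
ii → match
iii → match
iv → no match — must end with `b`
v → no match

ii, iii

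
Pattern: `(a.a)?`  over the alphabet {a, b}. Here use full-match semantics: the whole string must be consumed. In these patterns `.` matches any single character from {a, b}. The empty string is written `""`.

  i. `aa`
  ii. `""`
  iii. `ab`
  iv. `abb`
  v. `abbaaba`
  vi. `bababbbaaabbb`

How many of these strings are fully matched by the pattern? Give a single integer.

1

i. `aa` → no match
ii. `""` → match
iii. `ab` → no match
iv. `abb` → no match
v. `abbaaba` → no match
vi → no match
Total matched: 1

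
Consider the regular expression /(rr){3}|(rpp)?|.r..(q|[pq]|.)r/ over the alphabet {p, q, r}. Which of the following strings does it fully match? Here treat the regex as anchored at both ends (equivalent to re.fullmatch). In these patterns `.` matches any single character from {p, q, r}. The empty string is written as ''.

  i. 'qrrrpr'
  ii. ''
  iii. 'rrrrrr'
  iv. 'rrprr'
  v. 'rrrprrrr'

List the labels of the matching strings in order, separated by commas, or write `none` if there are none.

i → match
ii → match
iii → match
iv → no match
v → no match

i, ii, iii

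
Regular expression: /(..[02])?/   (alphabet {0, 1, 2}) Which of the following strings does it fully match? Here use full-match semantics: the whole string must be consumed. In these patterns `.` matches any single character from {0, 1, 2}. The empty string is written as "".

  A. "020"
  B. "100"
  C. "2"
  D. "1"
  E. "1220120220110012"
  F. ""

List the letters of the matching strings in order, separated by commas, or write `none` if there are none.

A, B, F

A. "020" → match
B. "100" → match
C. "2" → no match
D. "1" → no match
E → no match
F. "" → match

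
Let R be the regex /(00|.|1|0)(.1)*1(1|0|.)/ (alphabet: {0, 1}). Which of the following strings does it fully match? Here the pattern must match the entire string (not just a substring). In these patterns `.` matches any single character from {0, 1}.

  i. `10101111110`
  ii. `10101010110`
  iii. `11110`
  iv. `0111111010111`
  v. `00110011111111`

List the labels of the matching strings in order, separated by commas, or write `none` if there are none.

i. `10101111110` → match
ii. `10101010110` → match
iii. `11110` → match
iv → match
v → no match

i, ii, iii, iv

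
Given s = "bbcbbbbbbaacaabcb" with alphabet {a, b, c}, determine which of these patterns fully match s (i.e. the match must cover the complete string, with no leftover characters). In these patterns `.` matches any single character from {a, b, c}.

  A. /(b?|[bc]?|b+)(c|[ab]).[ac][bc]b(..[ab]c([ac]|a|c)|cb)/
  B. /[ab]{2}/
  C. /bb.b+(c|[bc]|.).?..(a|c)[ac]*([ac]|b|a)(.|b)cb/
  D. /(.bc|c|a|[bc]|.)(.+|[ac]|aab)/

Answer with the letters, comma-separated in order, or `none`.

A → no match
B → no match
C → match
D → match

C, D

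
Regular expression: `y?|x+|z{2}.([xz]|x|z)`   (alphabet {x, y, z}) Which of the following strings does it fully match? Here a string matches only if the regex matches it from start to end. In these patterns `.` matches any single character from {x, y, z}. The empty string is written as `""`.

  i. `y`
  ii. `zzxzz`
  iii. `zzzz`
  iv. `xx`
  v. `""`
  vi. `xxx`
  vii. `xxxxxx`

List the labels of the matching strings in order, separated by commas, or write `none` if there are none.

i, iii, iv, v, vi, vii

i. `y` → match
ii. `zzxzz` → no match
iii. `zzzz` → match
iv. `xx` → match
v. `""` → match
vi. `xxx` → match
vii. `xxxxxx` → match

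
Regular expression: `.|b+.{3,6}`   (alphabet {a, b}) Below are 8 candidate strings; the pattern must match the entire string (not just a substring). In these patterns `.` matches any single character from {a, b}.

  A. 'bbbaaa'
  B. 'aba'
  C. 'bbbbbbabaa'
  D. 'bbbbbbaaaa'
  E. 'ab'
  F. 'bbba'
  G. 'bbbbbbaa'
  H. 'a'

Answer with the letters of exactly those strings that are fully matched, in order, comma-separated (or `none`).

A, C, D, F, G, H

A → match
B → no match
C → match
D → match
E → no match
F → match
G → match
H → match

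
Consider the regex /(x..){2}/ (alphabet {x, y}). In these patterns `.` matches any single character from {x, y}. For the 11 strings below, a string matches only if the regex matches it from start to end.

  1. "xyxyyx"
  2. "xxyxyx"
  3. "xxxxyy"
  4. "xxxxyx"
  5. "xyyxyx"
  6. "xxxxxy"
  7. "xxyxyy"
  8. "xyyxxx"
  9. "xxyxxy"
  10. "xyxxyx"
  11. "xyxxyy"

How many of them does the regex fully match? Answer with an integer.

1 → no match
2 → match
3 → match
4 → match
5 → match
6 → match
7 → match
8 → match
9 → match
10 → match
11 → match
Total matched: 10

10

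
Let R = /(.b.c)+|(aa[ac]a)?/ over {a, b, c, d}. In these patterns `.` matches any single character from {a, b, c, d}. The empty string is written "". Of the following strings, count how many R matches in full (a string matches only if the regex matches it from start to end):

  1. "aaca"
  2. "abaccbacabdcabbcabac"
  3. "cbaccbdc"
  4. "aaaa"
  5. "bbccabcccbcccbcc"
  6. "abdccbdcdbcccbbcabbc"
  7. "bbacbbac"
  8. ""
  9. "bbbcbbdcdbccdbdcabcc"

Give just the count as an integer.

9

1 → match
2 → match
3 → match
4 → match
5 → match
6 → match
7 → match
8 → match
9 → match
Total matched: 9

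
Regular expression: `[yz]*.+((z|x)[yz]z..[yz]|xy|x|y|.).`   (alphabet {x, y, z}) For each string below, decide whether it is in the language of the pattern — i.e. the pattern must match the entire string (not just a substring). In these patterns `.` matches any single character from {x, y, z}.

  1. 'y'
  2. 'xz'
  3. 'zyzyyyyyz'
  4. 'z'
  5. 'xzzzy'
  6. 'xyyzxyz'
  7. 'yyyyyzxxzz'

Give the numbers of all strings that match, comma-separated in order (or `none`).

1 → no match
2 → no match
3 → match
4 → no match
5 → match
6 → match
7 → match

3, 5, 6, 7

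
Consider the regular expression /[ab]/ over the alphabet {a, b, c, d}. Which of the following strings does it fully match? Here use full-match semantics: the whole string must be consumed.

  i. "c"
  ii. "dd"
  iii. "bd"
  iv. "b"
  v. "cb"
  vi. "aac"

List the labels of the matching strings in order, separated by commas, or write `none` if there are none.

iv

i → no match
ii → no match
iii → no match
iv → match
v → no match
vi → no match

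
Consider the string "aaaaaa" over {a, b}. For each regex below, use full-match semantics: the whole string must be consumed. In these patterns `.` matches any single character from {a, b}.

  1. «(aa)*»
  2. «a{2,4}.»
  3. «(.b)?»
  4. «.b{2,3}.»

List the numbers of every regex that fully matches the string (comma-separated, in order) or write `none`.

1 → match
2 → no match
3 → no match
4 → no match

1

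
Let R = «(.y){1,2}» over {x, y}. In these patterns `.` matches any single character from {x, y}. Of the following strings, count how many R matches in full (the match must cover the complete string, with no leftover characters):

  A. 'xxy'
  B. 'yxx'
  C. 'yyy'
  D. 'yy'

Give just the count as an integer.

A → no match
B → no match — must end with 'y'
C → no match
D → match
Total matched: 1

1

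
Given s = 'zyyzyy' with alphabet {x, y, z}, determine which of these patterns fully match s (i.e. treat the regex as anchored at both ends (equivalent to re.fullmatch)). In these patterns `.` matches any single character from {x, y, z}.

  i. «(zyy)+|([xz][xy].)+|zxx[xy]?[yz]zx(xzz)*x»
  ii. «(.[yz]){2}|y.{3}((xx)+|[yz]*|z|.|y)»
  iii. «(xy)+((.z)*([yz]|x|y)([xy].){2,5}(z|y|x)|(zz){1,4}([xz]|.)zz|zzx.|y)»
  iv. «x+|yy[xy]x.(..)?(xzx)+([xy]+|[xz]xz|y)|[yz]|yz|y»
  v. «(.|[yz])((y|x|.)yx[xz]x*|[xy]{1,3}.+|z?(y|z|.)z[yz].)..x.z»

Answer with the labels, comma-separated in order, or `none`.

i

i → match
ii → no match
iii → no match — must start with 'xy'
iv → no match
v → no match — must end with 'z'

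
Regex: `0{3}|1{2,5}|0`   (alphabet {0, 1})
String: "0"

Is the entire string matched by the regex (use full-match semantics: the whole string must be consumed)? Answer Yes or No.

Yes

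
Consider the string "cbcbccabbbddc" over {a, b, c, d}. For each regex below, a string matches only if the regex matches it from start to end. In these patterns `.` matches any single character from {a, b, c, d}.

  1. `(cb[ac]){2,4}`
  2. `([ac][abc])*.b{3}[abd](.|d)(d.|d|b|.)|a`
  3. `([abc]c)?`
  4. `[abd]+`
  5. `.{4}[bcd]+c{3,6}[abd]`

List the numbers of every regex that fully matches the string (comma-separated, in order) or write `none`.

1 → no match
2 → match
3 → no match
4 → no match
5 → no match

2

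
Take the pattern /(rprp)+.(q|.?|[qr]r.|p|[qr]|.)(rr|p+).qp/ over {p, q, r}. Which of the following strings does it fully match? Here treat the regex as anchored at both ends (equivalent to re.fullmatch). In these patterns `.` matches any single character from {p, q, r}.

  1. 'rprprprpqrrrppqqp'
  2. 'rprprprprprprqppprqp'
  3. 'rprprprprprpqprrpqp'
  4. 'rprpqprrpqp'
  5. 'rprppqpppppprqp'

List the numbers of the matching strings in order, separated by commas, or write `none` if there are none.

1, 2, 3, 4, 5

1 → match
2 → match
3 → match
4 → match
5 → match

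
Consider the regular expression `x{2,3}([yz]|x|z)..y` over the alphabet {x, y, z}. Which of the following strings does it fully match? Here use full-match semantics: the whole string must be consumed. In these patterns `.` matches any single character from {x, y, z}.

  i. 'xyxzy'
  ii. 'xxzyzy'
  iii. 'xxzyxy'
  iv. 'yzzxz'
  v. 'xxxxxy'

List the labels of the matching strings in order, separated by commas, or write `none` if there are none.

i → no match
ii → match
iii → match
iv → no match — must start with 'x'
v → match

ii, iii, v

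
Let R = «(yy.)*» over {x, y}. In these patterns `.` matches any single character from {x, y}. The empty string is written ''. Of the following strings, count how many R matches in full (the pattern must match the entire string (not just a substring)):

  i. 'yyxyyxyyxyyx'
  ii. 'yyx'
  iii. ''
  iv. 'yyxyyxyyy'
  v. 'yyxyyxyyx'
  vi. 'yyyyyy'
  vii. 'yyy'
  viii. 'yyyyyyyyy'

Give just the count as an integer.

8

i. 'yyxyyxyyxyyx' → match
ii. 'yyx' → match
iii. '' → match
iv. 'yyxyyxyyy' → match
v. 'yyxyyxyyx' → match
vi. 'yyyyyy' → match
vii. 'yyy' → match
viii. 'yyyyyyyyy' → match
Total matched: 8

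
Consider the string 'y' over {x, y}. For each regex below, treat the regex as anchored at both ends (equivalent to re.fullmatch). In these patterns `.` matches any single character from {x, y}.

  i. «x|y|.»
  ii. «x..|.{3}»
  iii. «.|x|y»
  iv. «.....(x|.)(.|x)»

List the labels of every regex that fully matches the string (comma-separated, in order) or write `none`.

i → match
ii → no match
iii → match
iv → no match

i, iii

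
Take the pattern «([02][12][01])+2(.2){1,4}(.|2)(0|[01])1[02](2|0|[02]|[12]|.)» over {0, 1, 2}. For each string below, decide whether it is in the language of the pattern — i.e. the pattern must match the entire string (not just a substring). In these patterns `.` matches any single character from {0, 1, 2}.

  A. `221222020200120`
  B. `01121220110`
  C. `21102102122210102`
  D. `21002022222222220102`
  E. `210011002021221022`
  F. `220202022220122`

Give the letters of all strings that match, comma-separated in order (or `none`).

A, C, D, F

A → match
B → no match
C → match
D → match
E → no match
F → match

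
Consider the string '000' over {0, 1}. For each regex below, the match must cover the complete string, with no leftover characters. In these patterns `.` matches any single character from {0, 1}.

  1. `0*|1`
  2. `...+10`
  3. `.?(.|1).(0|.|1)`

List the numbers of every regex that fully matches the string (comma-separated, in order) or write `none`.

1 → match
2 → no match — must end with '10'
3 → match

1, 3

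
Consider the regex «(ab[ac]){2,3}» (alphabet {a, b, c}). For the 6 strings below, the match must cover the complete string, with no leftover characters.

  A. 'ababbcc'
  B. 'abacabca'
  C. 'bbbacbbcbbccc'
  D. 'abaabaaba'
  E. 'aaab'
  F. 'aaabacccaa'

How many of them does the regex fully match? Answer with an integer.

1

A → no match
B → no match
C → no match — must start with 'ab'
D → match
E → no match — must start with 'ab'
F → no match — must start with 'ab'
Total matched: 1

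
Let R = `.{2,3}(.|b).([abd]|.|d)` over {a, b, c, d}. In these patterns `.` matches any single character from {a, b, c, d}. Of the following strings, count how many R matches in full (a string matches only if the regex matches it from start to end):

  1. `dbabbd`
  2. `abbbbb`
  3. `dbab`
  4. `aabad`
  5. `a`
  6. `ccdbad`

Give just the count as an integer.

4

1 → match
2 → match
3 → no match
4 → match
5 → no match
6 → match
Total matched: 4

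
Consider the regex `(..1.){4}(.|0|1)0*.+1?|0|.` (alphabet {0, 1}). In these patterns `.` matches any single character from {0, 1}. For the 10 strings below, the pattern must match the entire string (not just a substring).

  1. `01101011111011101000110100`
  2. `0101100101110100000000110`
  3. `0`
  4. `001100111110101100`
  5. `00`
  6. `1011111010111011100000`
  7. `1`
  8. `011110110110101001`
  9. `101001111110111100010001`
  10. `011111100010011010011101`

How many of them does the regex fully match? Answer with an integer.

8

1 → match
2 → no match
3 → match
4 → match
5 → no match
6 → match
7 → match
8 → match
9 → match
10 → match
Total matched: 8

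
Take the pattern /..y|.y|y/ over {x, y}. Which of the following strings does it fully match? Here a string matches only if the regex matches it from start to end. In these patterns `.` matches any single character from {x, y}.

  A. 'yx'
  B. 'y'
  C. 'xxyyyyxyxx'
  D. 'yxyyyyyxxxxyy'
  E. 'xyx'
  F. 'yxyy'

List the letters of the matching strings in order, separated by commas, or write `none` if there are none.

A → no match — must end with 'y'
B → match
C → no match — must end with 'y'
D → no match
E → no match — must end with 'y'
F → no match

B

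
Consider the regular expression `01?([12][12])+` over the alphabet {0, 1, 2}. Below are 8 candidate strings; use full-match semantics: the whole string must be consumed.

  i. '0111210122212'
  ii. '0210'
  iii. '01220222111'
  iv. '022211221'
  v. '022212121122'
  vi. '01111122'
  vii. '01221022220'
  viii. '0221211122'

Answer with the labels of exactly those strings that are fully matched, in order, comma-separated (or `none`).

i → no match
ii. '0210' → no match
iii. '01220222111' → no match
iv. '022211221' → match
v. '022212121122' → no match
vi. '01111122' → match
vii. '01221022220' → no match
viii. '0221211122' → no match

iv, vi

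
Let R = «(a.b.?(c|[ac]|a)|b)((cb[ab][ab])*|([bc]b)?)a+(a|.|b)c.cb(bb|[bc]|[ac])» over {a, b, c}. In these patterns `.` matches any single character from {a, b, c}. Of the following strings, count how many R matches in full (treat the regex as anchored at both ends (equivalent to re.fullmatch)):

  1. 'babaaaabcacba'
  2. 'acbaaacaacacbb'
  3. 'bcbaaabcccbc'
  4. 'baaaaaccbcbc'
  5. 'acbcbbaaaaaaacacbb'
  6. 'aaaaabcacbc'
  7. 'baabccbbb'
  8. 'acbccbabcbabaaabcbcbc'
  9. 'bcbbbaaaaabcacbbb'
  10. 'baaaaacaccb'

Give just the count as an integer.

1 → no match
2 → no match
3 → match
4 → match
5 → match
6 → no match
7 → no match
8 → match
9 → match
10 → no match
Total matched: 5

5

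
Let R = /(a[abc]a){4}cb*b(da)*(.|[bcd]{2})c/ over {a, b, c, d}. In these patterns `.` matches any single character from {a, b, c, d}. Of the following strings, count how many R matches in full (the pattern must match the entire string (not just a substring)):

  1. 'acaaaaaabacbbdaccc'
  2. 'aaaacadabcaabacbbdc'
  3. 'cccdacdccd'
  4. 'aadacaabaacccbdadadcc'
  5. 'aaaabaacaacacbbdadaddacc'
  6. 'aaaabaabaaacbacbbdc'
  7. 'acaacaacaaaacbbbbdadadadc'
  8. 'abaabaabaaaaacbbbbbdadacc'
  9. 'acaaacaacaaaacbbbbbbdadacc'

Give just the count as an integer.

1

1 → no match
2 → no match
3 → no match — must start with 'a'
4 → no match
5 → no match
6 → no match
7 → match
8 → no match
9 → no match
Total matched: 1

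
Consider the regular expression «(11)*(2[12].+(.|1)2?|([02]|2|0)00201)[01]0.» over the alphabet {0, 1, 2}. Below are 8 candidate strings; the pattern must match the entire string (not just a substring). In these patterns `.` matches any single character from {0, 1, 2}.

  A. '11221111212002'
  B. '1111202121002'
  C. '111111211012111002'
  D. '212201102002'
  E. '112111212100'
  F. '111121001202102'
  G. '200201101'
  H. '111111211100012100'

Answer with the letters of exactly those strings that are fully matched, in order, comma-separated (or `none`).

A → match
B → no match
C → match
D → match
E → match
F → match
G → match
H → match

A, C, D, E, F, G, H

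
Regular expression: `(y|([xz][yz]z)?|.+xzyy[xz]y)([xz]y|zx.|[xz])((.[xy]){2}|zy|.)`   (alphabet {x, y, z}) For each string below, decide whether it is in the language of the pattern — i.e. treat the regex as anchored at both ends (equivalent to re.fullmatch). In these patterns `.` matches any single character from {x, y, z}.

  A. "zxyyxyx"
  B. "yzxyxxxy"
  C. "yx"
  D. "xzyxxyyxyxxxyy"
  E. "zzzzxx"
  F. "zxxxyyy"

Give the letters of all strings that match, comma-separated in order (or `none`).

A. "zxyyxyx" → match
B. "yzxyxxxy" → match
C. "yx" → no match
D → no match
E. "zzzzxx" → no match
F. "zxxxyyy" → match

A, B, F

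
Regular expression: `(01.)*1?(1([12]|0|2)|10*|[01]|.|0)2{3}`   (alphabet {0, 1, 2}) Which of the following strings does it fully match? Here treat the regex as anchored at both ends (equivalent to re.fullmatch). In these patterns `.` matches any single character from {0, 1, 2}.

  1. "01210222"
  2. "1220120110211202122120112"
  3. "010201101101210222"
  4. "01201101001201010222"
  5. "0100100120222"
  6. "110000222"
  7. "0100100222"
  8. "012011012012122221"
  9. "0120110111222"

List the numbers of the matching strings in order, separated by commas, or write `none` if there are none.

1 → match
2 → no match
3 → no match
4 → match
5 → match
6 → match
7 → match
8 → no match — must end with "2"
9 → match

1, 4, 5, 6, 7, 9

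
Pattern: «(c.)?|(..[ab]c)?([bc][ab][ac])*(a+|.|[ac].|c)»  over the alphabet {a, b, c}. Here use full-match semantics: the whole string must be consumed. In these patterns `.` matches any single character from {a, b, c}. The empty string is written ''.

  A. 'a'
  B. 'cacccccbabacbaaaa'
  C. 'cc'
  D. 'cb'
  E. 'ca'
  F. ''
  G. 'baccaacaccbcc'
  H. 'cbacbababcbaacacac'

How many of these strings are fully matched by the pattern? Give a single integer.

A → match
B → no match
C → match
D → match
E → match
F → match
G → match
H → no match
Total matched: 6

6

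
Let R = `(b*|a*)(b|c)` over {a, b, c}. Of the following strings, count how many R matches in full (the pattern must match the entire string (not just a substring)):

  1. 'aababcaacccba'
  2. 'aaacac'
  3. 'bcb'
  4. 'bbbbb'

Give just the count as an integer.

1 → no match
2 → no match
3 → no match
4 → match
Total matched: 1

1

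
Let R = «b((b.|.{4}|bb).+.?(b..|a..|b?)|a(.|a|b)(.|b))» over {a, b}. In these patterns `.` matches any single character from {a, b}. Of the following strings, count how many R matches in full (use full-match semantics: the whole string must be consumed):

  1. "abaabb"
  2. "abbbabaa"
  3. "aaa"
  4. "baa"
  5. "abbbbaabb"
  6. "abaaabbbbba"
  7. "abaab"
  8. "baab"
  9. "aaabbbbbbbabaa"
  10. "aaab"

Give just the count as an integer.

1

1 → no match — must start with "b"
2 → no match — must start with "b"
3 → no match — must start with "b"
4 → no match
5 → no match — must start with "b"
6 → no match — must start with "b"
7 → no match — must start with "b"
8 → match
9 → no match — must start with "b"
10 → no match — must start with "b"
Total matched: 1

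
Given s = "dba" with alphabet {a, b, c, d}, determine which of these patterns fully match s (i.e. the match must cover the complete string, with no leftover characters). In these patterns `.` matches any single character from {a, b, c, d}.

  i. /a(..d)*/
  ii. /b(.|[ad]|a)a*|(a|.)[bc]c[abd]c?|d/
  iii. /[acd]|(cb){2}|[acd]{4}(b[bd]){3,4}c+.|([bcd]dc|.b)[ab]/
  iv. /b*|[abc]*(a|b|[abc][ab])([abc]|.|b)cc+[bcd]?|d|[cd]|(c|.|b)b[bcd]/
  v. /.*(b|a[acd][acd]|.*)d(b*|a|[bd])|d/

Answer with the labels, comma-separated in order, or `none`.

iii

i → no match — must start with "a"
ii → no match
iii → match
iv → no match
v → no match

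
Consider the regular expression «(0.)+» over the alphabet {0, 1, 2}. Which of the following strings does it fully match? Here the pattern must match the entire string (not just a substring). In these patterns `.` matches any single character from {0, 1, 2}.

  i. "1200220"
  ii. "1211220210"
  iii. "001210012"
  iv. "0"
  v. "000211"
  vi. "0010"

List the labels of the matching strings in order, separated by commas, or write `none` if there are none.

i. "1200220" → no match — must start with "0"
ii. "1211220210" → no match — must start with "0"
iii. "001210012" → no match
iv. "0" → no match
v. "000211" → no match
vi. "0010" → no match

none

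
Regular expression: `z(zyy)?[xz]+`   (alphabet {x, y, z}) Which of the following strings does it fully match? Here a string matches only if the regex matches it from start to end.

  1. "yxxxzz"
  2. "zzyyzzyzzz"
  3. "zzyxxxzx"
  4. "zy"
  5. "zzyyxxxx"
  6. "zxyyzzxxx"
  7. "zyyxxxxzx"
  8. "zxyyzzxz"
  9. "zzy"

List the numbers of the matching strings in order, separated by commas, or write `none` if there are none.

5

1. "yxxxzz" → no match — must start with "z"
2. "zzyyzzyzzz" → no match
3. "zzyxxxzx" → no match
4. "zy" → no match
5. "zzyyxxxx" → match
6. "zxyyzzxxx" → no match
7. "zyyxxxxzx" → no match
8. "zxyyzzxz" → no match
9. "zzy" → no match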